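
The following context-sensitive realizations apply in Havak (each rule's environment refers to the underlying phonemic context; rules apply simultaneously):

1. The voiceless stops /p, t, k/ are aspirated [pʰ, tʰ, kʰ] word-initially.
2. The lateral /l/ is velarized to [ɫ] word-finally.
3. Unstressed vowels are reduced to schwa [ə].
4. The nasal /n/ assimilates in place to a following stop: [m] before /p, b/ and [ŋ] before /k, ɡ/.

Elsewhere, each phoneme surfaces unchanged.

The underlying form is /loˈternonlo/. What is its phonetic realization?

/l/ — word-initial; rule 2 does not apply here → [l].
Rule 3 applies to /o/ (between /l/ and /t/: in an unstressed syllable) → [ə].
/t/ (between /o/ and /e/): rule 1 targets it, but not word-initially → unchanged [t].
/e/ (between /t/ and /r/): rule 3 targets it, but not in an unstressed syllable → unchanged [e].
/r/ — not in any rule's target class → [r].
/n/ — between /r/ and /o/; rule 4 does not apply here → [n].
/o/ (between /n/ and /n/): in an unstressed syllable, so rule 3 applies → [ə].
/n/ — between /o/ and /l/; rule 4 does not apply here → [n].
/l/ (between /n/ and /o/) is in the target of rule 2 but the environment (word-finally) is not met → [l].
/o/ (word-final) occurs in an unstressed syllable → [ə] by rule 3.

[ləˈternənlə]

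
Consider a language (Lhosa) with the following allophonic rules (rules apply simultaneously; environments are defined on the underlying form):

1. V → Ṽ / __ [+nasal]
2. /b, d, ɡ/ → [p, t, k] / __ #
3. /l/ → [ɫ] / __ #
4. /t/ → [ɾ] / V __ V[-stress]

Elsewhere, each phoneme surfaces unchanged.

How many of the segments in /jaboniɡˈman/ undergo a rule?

2

Segments that undergo a rule: /o/ → [õ] (rule 1); /a/ → [ã] (rule 1).
All other segments surface unchanged.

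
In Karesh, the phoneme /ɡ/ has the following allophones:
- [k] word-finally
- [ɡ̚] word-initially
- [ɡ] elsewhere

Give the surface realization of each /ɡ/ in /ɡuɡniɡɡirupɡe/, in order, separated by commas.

Occurrence 1 (position 1): word-initially → [ɡ̚].
Occurrence 2 (position 3): no conditioning environment matches → elsewhere allophone [ɡ].
Occurrence 3 (position 6): no conditioning environment matches → elsewhere allophone [ɡ].
Occurrence 4 (position 7): no conditioning environment matches → elsewhere allophone [ɡ].
Occurrence 5 (position 12): no conditioning environment matches → elsewhere allophone [ɡ].

[ɡ̚], [ɡ], [ɡ], [ɡ], [ɡ]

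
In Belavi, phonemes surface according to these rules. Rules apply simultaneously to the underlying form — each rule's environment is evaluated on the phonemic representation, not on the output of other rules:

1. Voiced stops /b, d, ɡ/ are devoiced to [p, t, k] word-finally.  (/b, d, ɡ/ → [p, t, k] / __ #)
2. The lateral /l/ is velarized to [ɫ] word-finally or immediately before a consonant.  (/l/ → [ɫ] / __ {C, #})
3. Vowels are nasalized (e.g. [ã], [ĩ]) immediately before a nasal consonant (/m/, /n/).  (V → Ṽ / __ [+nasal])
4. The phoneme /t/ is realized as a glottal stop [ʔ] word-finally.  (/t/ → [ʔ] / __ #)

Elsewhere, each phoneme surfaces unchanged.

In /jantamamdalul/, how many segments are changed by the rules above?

4

Segments that undergo a rule: /a/ → [ã] (rule 3); /a/ → [ã] (rule 3); /a/ → [ã] (rule 3); /l/ → [ɫ] (rule 2).
All other segments surface unchanged.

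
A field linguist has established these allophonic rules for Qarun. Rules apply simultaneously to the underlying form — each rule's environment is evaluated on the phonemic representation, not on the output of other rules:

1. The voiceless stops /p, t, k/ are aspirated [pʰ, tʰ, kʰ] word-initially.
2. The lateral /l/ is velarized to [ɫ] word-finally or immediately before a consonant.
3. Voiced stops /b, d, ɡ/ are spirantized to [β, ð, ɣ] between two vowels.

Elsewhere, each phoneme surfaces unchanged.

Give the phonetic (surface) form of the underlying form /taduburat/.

/t/ — word-initial, word-initially — surfaces as [tʰ] (rule 1).
/a/ (between /t/ and /d/): no rule targets it → [a].
/d/ — between /a/ and /u/, between two vowels — surfaces as [ð] (rule 3).
/u/ stays [u].
/b/ meets the environment for rule 3 (between two vowels) → [β].
/u/ (between /b/ and /r/): no rule targets it → [u].
/r/ — not in any rule's target class → [r].
/a/ (between /r/ and /t/): no rule targets it → [a].
/t/ (word-final): rule 1 targets it, but not word-initially → unchanged [t].

[tʰaðuβurat]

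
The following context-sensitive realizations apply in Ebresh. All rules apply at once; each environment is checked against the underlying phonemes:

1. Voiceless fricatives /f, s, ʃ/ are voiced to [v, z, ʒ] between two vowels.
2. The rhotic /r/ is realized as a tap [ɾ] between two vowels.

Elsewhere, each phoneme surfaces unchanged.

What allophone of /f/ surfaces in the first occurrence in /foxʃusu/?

/f/ (word-initial): rule 1 targets it, but not between two vowels → unchanged [f].

[f]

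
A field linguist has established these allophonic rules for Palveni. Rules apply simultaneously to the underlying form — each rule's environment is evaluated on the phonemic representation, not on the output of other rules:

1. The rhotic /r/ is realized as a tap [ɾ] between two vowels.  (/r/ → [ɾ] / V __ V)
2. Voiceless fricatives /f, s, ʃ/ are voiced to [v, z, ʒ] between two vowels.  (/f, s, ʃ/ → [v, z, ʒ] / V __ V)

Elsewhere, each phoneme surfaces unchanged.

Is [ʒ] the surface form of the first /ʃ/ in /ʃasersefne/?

No

/ʃ/ (word-initial): rule 2 targets it, but not between two vowels → unchanged [ʃ].
The actual realization is [ʃ], not [ʒ].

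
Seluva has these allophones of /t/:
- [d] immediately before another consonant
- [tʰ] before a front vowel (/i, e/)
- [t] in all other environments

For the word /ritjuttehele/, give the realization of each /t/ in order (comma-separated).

Occurrence 1 (position 3): immediately before another consonant → [d].
Occurrence 2 (position 6): immediately before another consonant → [d].
Occurrence 3 (position 7): before a front vowel (/i, e/) → [tʰ].

[d], [d], [tʰ]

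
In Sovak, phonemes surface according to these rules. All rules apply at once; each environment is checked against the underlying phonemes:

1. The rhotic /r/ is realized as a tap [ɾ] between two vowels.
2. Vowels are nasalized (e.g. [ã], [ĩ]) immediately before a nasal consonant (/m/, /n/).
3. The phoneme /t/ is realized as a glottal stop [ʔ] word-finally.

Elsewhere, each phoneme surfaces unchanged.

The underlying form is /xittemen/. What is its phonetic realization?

[xittẽmẽn]

/x/ (word-initial): no rule targets it → [x].
/i/ — between /x/ and /t/; rule 2 does not apply here → [i].
/t/ (between /i/ and /t/): rule 3 targets it, but not word-finally → unchanged [t].
/t/ — between /t/ and /e/; rule 3 does not apply here → [t].
/e/ — between /t/ and /m/, before a nasal consonant — surfaces as [ẽ] (rule 2).
/m/ (between /e/ and /e/): no rule targets it → [m].
/e/ — between /m/ and /n/, before a nasal consonant — surfaces as [ẽ] (rule 2).
/n/ stays [n].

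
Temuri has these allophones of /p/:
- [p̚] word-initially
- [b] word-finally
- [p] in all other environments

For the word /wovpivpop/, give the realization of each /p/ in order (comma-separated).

Occurrence 1 (position 4): no conditioning environment matches → elsewhere allophone [p].
Occurrence 2 (position 7): no conditioning environment matches → elsewhere allophone [p].
Occurrence 3 (position 9): word-finally → [b].

[p], [p], [b]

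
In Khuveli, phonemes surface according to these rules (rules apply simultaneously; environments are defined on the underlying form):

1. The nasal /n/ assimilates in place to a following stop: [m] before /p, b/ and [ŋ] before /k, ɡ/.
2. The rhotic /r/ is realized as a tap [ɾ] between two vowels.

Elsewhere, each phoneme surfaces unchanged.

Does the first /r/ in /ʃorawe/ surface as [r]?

No

/r/ (between /o/ and /a/): between two vowels, so rule 2 applies → [ɾ].
The actual realization is [ɾ], not [r].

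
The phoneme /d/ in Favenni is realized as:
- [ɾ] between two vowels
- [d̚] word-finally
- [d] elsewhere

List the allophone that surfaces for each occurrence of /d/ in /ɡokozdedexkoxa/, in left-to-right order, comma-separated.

Occurrence 1 (position 6): no conditioning environment matches → elsewhere allophone [d].
Occurrence 2 (position 8): between two vowels → [ɾ].

[d], [ɾ]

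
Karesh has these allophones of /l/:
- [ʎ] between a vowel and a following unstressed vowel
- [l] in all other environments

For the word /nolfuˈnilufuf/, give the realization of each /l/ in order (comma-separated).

[l], [ʎ]

Occurrence 1 (position 3): no conditioning environment matches → elsewhere allophone [l].
Occurrence 2 (position 8): between a vowel and a following unstressed vowel → [ʎ].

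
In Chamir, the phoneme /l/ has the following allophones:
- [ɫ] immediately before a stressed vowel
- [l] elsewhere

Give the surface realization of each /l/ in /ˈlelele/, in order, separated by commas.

Occurrence 1 (position 1): immediately before a stressed vowel → [ɫ].
Occurrence 2 (position 3): no conditioning environment matches → elsewhere allophone [l].
Occurrence 3 (position 5): no conditioning environment matches → elsewhere allophone [l].

[ɫ], [l], [l]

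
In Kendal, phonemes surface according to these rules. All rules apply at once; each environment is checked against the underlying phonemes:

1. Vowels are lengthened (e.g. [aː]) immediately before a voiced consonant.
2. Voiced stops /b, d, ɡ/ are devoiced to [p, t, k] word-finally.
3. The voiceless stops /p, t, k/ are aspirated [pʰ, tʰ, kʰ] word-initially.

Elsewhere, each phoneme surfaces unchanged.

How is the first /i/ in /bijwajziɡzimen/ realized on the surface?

[iː]

/i/ meets the environment for rule 1 (before a voiced consonant) → [iː].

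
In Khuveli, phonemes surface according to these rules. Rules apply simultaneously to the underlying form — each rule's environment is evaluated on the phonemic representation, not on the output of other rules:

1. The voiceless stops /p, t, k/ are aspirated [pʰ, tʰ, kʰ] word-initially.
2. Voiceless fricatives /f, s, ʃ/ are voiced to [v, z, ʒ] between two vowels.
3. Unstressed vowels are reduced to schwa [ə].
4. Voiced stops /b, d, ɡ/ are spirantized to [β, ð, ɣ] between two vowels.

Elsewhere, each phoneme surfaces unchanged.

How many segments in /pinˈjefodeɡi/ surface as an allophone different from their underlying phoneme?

Segments that undergo a rule: /p/ → [pʰ] (rule 1); /i/ → [ə] (rule 3); /f/ → [v] (rule 2); /o/ → [ə] (rule 3); /d/ → [ð] (rule 4); /e/ → [ə] (rule 3); /ɡ/ → [ɣ] (rule 4); /i/ → [ə] (rule 3).
All other segments surface unchanged.

8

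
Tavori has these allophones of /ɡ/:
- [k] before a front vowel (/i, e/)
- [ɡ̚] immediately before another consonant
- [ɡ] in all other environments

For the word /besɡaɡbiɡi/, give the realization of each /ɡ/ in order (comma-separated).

[ɡ], [ɡ̚], [k]

Occurrence 1 (position 4): no conditioning environment matches → elsewhere allophone [ɡ].
Occurrence 2 (position 6): immediately before another consonant → [ɡ̚].
Occurrence 3 (position 9): before a front vowel (/i, e/) → [k].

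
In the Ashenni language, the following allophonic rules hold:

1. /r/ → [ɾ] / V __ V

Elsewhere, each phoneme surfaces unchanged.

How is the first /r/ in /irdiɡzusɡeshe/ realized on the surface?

[r]

/r/ (between /i/ and /d/) is in the target of rule 1 but the environment (between two vowels) is not met → [r].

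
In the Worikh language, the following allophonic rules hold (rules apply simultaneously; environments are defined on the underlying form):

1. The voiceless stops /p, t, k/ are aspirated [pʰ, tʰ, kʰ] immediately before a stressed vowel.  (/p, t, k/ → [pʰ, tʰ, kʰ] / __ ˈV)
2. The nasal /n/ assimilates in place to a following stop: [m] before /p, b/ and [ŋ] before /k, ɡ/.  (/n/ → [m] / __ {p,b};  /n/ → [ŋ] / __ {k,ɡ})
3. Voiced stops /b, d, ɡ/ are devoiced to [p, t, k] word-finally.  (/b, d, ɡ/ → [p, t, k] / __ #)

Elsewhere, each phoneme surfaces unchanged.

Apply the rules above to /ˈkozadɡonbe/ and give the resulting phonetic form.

[ˈkʰozadɡombe]

Rule 1 applies to /k/ (word-initial: immediately before a stressed vowel) → [kʰ].
/o/ stays [o].
/z/ (between /o/ and /a/): no rule targets it → [z].
/a/ — not in any rule's target class → [a].
/d/ (between /a/ and /ɡ/) is in the target of rule 3 but the environment (word-finally) is not met → [d].
/ɡ/ (between /d/ and /o/): rule 3 targets it, but not word-finally → unchanged [ɡ].
/o/ — not in any rule's target class → [o].
/n/ meets the environment for rule 2 (before a labial or velar stop) → [m].
/b/ (between /n/ and /e/): rule 3 targets it, but not word-finally → unchanged [b].
/e/ (word-final): no rule targets it → [e].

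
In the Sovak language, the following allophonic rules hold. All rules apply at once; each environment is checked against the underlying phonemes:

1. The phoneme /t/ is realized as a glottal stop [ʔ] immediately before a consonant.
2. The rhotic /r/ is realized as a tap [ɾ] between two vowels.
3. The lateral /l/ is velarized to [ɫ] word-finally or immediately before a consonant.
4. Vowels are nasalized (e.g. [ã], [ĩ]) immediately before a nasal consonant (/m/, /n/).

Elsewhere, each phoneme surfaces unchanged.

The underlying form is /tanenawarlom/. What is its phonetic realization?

/t/ (word-initial) is in the target of rule 1 but the environment (immediately before a consonant) is not met → [t].
/a/ (between /t/ and /n/) occurs before a nasal consonant → [ã] by rule 4.
/n/ stays [n].
Rule 4 applies to /e/ (between /n/ and /n/: before a nasal consonant) → [ẽ].
/n/ (between /e/ and /a/) is unaffected → [n].
/a/ (between /n/ and /w/) is in the target of rule 4 but the environment (before a nasal consonant) is not met → [a].
/w/ (between /a/ and /a/) is unaffected → [w].
/a/ (between /w/ and /r/) is in the target of rule 4 but the environment (before a nasal consonant) is not met → [a].
/r/ (between /a/ and /l/) is in the target of rule 2 but the environment (between two vowels) is not met → [r].
/l/ (between /r/ and /o/) is in the target of rule 3 but the environment (word-finally or immediately before a consonant) is not met → [l].
/o/ — between /l/ and /m/, before a nasal consonant — surfaces as [õ] (rule 4).
/m/ (word-final) is unaffected → [m].

[tãnẽnawarlõm]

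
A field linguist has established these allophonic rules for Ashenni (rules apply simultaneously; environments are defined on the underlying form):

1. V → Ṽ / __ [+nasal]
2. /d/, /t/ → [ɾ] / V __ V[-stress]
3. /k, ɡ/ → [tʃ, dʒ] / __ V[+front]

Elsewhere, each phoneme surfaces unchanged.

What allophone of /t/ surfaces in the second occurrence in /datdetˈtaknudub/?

[t]

/t/ (between /e/ and /t/) is in the target of rule 2 but the environment (between a vowel and a following unstressed vowel) is not met → [t].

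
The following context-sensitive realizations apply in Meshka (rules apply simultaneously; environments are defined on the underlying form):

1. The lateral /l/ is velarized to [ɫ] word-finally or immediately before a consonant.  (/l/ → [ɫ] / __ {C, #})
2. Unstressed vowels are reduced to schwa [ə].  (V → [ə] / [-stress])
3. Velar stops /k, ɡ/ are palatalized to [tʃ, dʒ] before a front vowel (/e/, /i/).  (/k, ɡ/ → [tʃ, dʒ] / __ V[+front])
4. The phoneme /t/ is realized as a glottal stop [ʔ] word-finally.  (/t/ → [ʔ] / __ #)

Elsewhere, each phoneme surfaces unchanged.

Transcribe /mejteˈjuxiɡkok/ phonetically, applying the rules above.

/m/ — not in any rule's target class → [m].
/e/ (between /m/ and /j/) occurs in an unstressed syllable → [ə] by rule 2.
/j/ (between /e/ and /t/) is unaffected → [j].
/t/ (between /j/ and /e/) fails the environment for rule 4, so it stays [t].
Rule 2 applies to /e/ (between /t/ and /j/: in an unstressed syllable) → [ə].
/j/ stays [j].
/u/ — between /j/ and /x/; rule 2 does not apply here → [u].
/x/ (between /u/ and /i/) is unaffected → [x].
/i/ (between /x/ and /ɡ/) occurs in an unstressed syllable → [ə] by rule 2.
/ɡ/ (between /i/ and /k/) is in the target of rule 3 but the environment (before a front vowel) is not met → [ɡ].
/k/ (between /ɡ/ and /o/): rule 3 targets it, but not before a front vowel → unchanged [k].
/o/ meets the environment for rule 2 (in an unstressed syllable) → [ə].
/k/ — word-final; rule 3 does not apply here → [k].

[məjtəˈjuxəɡkək]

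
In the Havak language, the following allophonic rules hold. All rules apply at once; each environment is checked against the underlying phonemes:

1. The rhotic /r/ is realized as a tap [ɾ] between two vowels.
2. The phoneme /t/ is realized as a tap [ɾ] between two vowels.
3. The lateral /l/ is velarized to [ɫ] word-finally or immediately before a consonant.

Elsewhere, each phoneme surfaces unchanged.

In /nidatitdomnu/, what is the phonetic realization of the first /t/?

/t/ (between /a/ and /i/) occurs between two vowels → [ɾ] by rule 2.

[ɾ]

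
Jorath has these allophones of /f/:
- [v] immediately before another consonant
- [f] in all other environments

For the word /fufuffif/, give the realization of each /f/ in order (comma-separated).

[f], [f], [v], [f], [f]

Occurrence 1 (position 1): no conditioning environment matches → elsewhere allophone [f].
Occurrence 2 (position 3): no conditioning environment matches → elsewhere allophone [f].
Occurrence 3 (position 5): immediately before another consonant → [v].
Occurrence 4 (position 6): no conditioning environment matches → elsewhere allophone [f].
Occurrence 5 (position 8): no conditioning environment matches → elsewhere allophone [f].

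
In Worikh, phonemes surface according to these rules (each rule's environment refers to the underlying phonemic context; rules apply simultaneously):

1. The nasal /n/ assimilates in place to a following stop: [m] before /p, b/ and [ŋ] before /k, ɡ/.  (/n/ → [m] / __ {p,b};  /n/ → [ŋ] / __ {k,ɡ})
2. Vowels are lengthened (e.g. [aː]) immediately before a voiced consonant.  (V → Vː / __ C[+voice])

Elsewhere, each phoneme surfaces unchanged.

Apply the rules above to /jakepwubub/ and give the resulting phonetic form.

[jakepwuːbuːb]

/j/ stays [j].
/a/ (between /j/ and /k/) fails the environment for rule 2, so it stays [a].
/k/ (between /a/ and /e/) is unaffected → [k].
/e/ — between /k/ and /p/; rule 2 does not apply here → [e].
/p/ (between /e/ and /w/): no rule targets it → [p].
/w/ — not in any rule's target class → [w].
/u/ (between /w/ and /b/): before a voiced consonant, so rule 2 applies → [uː].
/b/ — not in any rule's target class → [b].
/u/ — between /b/ and /b/, before a voiced consonant — surfaces as [uː] (rule 2).
/b/ (word-final) is unaffected → [b].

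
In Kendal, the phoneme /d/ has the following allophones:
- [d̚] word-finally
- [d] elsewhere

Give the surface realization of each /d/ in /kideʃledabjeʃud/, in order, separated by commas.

[d], [d], [d̚]

Occurrence 1 (position 3): no conditioning environment matches → elsewhere allophone [d].
Occurrence 2 (position 8): no conditioning environment matches → elsewhere allophone [d].
Occurrence 3 (position 15): word-finally → [d̚].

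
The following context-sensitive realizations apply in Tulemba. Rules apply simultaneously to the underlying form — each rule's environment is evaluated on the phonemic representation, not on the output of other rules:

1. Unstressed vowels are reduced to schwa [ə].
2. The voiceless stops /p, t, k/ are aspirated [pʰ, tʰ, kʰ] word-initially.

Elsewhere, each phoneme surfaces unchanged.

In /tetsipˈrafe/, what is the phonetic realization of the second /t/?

/t/ (between /e/ and /s/): rule 2 targets it, but not word-initially → unchanged [t].

[t]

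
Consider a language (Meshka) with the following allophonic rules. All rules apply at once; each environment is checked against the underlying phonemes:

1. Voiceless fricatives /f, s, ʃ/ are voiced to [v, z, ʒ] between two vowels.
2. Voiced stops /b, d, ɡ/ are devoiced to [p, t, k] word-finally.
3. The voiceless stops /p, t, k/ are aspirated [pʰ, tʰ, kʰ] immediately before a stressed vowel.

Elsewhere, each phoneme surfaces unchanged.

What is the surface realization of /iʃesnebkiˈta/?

/i/ stays [i].
/ʃ/ (between /i/ and /e/): between two vowels, so rule 1 applies → [ʒ].
/e/ stays [e].
/s/ (between /e/ and /n/): rule 1 targets it, but not between two vowels → unchanged [s].
/n/ stays [n].
/e/ stays [e].
/b/ (between /e/ and /k/) fails the environment for rule 2, so it stays [b].
/k/ — between /b/ and /i/; rule 3 does not apply here → [k].
/i/ stays [i].
/t/ (between /i/ and /a/): immediately before a stressed vowel, so rule 3 applies → [tʰ].
/a/ (word-final): no rule targets it → [a].

[iʒesnebkiˈtʰa]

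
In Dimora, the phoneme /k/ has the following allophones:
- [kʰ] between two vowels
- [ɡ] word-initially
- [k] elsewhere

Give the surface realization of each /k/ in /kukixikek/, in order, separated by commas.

Occurrence 1 (position 1): word-initially → [ɡ].
Occurrence 2 (position 3): between two vowels → [kʰ].
Occurrence 3 (position 7): between two vowels → [kʰ].
Occurrence 4 (position 9): no conditioning environment matches → elsewhere allophone [k].

[ɡ], [kʰ], [kʰ], [k]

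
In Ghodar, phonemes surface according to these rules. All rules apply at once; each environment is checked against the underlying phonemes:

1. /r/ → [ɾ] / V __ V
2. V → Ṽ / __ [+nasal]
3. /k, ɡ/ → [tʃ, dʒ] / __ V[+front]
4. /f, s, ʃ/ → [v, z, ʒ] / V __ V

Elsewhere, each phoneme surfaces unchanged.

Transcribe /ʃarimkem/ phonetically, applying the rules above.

/ʃ/ (word-initial): rule 4 targets it, but not between two vowels → unchanged [ʃ].
/a/ — between /ʃ/ and /r/; rule 2 does not apply here → [a].
/r/ — between /a/ and /i/, between two vowels — surfaces as [ɾ] (rule 1).
/i/ — between /r/ and /m/, before a nasal consonant — surfaces as [ĩ] (rule 2).
/m/ (between /i/ and /k/) is unaffected → [m].
Rule 3 applies to /k/ (between /m/ and /e/: before a front vowel) → [tʃ].
/e/ meets the environment for rule 2 (before a nasal consonant) → [ẽ].
/m/ stays [m].

[ʃaɾĩmtʃẽm]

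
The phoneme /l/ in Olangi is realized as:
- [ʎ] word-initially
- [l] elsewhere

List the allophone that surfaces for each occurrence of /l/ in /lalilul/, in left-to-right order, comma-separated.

[ʎ], [l], [l], [l]

Occurrence 1 (position 1): word-initially → [ʎ].
Occurrence 2 (position 3): no conditioning environment matches → elsewhere allophone [l].
Occurrence 3 (position 5): no conditioning environment matches → elsewhere allophone [l].
Occurrence 4 (position 7): no conditioning environment matches → elsewhere allophone [l].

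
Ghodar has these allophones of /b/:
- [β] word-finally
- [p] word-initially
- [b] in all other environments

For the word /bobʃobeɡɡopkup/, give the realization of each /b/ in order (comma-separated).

[p], [b], [b]

Occurrence 1 (position 1): word-initially → [p].
Occurrence 2 (position 3): no conditioning environment matches → elsewhere allophone [b].
Occurrence 3 (position 6): no conditioning environment matches → elsewhere allophone [b].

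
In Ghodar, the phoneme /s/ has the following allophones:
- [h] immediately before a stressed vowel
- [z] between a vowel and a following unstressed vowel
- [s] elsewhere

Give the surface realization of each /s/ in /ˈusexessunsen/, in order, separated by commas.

Occurrence 1 (position 2): between a vowel and a following unstressed vowel → [z].
Occurrence 2 (position 6): no conditioning environment matches → elsewhere allophone [s].
Occurrence 3 (position 7): no conditioning environment matches → elsewhere allophone [s].
Occurrence 4 (position 10): no conditioning environment matches → elsewhere allophone [s].

[z], [s], [s], [s]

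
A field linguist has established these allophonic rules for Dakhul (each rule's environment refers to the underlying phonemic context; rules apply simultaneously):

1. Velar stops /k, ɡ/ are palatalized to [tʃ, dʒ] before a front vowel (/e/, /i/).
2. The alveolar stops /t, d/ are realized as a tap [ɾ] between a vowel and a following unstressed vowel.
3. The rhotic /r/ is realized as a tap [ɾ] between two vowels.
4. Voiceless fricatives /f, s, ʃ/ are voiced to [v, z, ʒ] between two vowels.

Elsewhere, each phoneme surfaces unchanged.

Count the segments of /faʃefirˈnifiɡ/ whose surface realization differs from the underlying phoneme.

Segments that undergo a rule: /ʃ/ → [ʒ] (rule 4); /f/ → [v] (rule 4); /f/ → [v] (rule 4).
All other segments surface unchanged.

3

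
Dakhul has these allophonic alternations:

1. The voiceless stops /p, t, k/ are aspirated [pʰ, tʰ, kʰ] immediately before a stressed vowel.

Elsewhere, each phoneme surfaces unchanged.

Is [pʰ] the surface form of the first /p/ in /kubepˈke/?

No

/p/ (between /e/ and /k/): rule 1 targets it, but not immediately before a stressed vowel → unchanged [p].
The actual realization is [p], not [pʰ].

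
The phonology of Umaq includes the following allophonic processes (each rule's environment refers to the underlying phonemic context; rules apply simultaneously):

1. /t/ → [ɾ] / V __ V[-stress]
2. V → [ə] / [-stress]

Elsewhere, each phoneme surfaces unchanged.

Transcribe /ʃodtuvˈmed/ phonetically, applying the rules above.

[ʃədtəvˈmed]

/o/ meets the environment for rule 2 (in an unstressed syllable) → [ə].
/t/ (between /d/ and /u/): rule 1 targets it, but not between a vowel and a following unstressed vowel → unchanged [t].
Rule 2 applies to /u/ (between /t/ and /v/: in an unstressed syllable) → [ə].
/e/ (between /m/ and /d/): rule 2 targets it, but not in an unstressed syllable → unchanged [e].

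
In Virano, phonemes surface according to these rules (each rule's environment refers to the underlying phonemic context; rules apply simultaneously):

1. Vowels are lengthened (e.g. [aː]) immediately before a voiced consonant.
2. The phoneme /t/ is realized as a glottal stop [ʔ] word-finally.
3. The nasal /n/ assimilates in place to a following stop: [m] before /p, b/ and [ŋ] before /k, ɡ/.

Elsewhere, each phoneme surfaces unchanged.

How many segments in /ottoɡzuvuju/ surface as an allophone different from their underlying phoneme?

Segments that undergo a rule: /o/ → [oː] (rule 1); /u/ → [uː] (rule 1); /u/ → [uː] (rule 1).
All other segments surface unchanged.

3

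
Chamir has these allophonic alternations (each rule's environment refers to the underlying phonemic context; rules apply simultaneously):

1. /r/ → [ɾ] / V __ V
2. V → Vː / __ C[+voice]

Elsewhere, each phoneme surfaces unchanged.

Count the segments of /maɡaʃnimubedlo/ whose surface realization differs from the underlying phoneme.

Segments that undergo a rule: /a/ → [aː] (rule 2); /i/ → [iː] (rule 2); /u/ → [uː] (rule 2); /e/ → [eː] (rule 2).
All other segments surface unchanged.

4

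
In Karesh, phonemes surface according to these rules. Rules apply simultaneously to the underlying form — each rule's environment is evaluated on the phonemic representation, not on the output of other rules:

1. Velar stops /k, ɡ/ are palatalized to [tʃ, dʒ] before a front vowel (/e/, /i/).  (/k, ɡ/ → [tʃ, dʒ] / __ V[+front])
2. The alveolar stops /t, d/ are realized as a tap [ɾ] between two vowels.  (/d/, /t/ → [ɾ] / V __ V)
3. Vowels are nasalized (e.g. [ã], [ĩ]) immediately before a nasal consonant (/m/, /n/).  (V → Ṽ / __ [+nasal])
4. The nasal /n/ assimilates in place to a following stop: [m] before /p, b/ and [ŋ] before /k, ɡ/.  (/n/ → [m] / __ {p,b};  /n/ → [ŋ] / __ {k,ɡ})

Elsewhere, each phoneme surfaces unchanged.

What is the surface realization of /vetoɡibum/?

[veɾodʒibũm]

/v/ (word-initial) is unaffected → [v].
/e/ (between /v/ and /t/): rule 3 targets it, but not before a nasal consonant → unchanged [e].
/t/ — between /e/ and /o/, between two vowels — surfaces as [ɾ] (rule 2).
/o/ — between /t/ and /ɡ/; rule 3 does not apply here → [o].
/ɡ/ (between /o/ and /i/) occurs before a front vowel → [dʒ] by rule 1.
/i/ (between /ɡ/ and /b/) fails the environment for rule 3, so it stays [i].
/b/ stays [b].
/u/ — between /b/ and /m/, before a nasal consonant — surfaces as [ũ] (rule 3).
/m/ stays [m].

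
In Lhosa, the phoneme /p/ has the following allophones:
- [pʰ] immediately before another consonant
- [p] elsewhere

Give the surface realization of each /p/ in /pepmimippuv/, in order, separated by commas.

[p], [pʰ], [pʰ], [p]

Occurrence 1 (position 1): no conditioning environment matches → elsewhere allophone [p].
Occurrence 2 (position 3): immediately before another consonant → [pʰ].
Occurrence 3 (position 8): immediately before another consonant → [pʰ].
Occurrence 4 (position 9): no conditioning environment matches → elsewhere allophone [p].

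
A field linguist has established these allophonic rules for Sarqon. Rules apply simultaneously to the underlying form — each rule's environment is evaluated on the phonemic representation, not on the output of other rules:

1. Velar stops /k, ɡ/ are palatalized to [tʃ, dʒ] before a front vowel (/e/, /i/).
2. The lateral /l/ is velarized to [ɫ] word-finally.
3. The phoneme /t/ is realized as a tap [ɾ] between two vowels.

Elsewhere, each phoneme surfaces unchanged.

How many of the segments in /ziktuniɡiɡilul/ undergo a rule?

Segments that undergo a rule: /ɡ/ → [dʒ] (rule 1); /ɡ/ → [dʒ] (rule 1); /l/ → [ɫ] (rule 2).
All other segments surface unchanged.

3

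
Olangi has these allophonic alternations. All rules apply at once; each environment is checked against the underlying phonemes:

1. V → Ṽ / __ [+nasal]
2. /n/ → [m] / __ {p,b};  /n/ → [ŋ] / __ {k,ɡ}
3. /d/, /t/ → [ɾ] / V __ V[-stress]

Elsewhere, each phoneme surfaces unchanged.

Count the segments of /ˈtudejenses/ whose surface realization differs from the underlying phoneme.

2

Segments that undergo a rule: /d/ → [ɾ] (rule 3); /e/ → [ẽ] (rule 1).
All other segments surface unchanged.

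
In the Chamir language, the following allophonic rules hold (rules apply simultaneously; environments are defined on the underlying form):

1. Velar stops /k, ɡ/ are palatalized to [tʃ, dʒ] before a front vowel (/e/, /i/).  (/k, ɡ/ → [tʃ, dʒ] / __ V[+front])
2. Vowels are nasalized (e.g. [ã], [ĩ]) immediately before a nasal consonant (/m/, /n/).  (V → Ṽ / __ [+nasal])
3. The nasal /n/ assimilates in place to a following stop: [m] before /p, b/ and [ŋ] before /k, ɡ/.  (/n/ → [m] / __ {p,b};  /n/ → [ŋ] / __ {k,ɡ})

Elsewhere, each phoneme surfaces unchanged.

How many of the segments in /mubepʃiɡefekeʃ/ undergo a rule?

2

Segments that undergo a rule: /ɡ/ → [dʒ] (rule 1); /k/ → [tʃ] (rule 1).
All other segments surface unchanged.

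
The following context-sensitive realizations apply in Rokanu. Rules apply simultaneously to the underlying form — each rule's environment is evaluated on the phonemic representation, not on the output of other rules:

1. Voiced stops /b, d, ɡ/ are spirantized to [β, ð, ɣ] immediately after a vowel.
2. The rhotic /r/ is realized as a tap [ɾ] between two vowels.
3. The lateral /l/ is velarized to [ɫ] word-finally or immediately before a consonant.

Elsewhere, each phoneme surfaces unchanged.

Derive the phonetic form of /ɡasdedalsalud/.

[ɡasdeðaɫsaluð]

/ɡ/ (word-initial): rule 1 targets it, but not immediately after a vowel → unchanged [ɡ].
/a/ (between /ɡ/ and /s/): no rule targets it → [a].
/s/ (between /a/ and /d/): no rule targets it → [s].
/d/ (between /s/ and /e/) is in the target of rule 1 but the environment (immediately after a vowel) is not met → [d].
/e/ (between /d/ and /d/) is unaffected → [e].
/d/ — between /e/ and /a/, immediately after a vowel — surfaces as [ð] (rule 1).
/a/ (between /d/ and /l/) is unaffected → [a].
/l/ (between /a/ and /s/) occurs word-finally or immediately before a consonant → [ɫ] by rule 3.
/s/ (between /l/ and /a/): no rule targets it → [s].
/a/ (between /s/ and /l/) is unaffected → [a].
/l/ (between /a/ and /u/) is in the target of rule 3 but the environment (word-finally or immediately before a consonant) is not met → [l].
/u/ stays [u].
/d/ meets the environment for rule 1 (immediately after a vowel) → [ð].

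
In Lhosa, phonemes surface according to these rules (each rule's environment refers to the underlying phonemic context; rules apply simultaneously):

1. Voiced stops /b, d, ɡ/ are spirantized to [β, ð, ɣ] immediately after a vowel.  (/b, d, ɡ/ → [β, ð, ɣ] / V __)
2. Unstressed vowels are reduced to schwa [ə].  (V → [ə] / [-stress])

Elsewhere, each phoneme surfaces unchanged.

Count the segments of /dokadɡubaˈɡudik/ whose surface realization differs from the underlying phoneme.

Segments that undergo a rule: /o/ → [ə] (rule 2); /a/ → [ə] (rule 2); /d/ → [ð] (rule 1); /u/ → [ə] (rule 2); /b/ → [β] (rule 1); /a/ → [ə] (rule 2); /ɡ/ → [ɣ] (rule 1); /d/ → [ð] (rule 1); /i/ → [ə] (rule 2).
All other segments surface unchanged.

9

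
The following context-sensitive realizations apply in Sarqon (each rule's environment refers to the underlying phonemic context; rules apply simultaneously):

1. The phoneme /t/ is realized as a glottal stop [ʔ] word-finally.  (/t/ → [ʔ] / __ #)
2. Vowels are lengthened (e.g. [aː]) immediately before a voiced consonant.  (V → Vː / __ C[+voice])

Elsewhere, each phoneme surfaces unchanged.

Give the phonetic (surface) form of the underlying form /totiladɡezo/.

/t/ (word-initial) fails the environment for rule 1, so it stays [t].
/o/ (between /t/ and /t/): rule 2 targets it, but not before a voiced consonant → unchanged [o].
/t/ (between /o/ and /i/) fails the environment for rule 1, so it stays [t].
/i/ meets the environment for rule 2 (before a voiced consonant) → [iː].
/a/ meets the environment for rule 2 (before a voiced consonant) → [aː].
/e/ — between /ɡ/ and /z/, before a voiced consonant — surfaces as [eː] (rule 2).
/o/ (word-final) fails the environment for rule 2, so it stays [o].

[totiːlaːdɡeːzo]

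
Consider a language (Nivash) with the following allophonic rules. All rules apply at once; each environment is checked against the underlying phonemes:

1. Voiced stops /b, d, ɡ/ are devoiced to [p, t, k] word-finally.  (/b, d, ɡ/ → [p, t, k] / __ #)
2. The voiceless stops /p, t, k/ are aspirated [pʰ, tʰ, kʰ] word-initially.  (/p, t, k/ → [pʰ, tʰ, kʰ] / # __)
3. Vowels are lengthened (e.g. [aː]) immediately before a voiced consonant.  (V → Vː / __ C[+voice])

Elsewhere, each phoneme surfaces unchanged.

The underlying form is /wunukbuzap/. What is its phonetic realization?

[wuːnukbuːzap]

/w/ (word-initial) is unaffected → [w].
Rule 3 applies to /u/ (between /w/ and /n/: before a voiced consonant) → [uː].
/n/ (between /u/ and /u/) is unaffected → [n].
/u/ (between /n/ and /k/) is in the target of rule 3 but the environment (before a voiced consonant) is not met → [u].
/k/ (between /u/ and /b/): rule 2 targets it, but not word-initially → unchanged [k].
/b/ (between /k/ and /u/) is in the target of rule 1 but the environment (word-finally) is not met → [b].
Rule 3 applies to /u/ (between /b/ and /z/: before a voiced consonant) → [uː].
/z/ (between /u/ and /a/) is unaffected → [z].
/a/ (between /z/ and /p/) fails the environment for rule 3, so it stays [a].
/p/ (word-final) is in the target of rule 2 but the environment (word-initially) is not met → [p].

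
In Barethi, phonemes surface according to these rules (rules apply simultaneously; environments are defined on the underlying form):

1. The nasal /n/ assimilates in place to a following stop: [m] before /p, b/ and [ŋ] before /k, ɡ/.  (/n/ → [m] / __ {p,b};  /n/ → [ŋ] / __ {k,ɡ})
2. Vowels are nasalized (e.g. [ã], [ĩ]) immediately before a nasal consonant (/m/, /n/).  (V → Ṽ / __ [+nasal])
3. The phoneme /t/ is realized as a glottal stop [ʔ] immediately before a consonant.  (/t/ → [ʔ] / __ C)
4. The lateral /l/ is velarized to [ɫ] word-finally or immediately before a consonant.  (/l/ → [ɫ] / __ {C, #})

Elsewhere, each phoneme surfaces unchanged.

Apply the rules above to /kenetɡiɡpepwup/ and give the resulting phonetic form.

Rule 2 applies to /e/ (between /k/ and /n/: before a nasal consonant) → [ẽ].
/n/ (between /e/ and /e/) is in the target of rule 1 but the environment (before a labial or velar stop) is not met → [n].
/e/ (between /n/ and /t/) fails the environment for rule 2, so it stays [e].
Rule 3 applies to /t/ (between /e/ and /ɡ/: immediately before a consonant) → [ʔ].
/i/ (between /ɡ/ and /ɡ/): rule 2 targets it, but not before a nasal consonant → unchanged [i].
/e/ (between /p/ and /p/) is in the target of rule 2 but the environment (before a nasal consonant) is not met → [e].
/u/ — between /w/ and /p/; rule 2 does not apply here → [u].

[kẽneʔɡiɡpepwup]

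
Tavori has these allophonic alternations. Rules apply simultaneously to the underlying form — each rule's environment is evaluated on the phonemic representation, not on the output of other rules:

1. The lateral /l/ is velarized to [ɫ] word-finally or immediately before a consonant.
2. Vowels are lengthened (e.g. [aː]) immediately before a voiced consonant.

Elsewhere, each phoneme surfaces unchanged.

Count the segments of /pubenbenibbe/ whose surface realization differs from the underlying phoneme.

4

Segments that undergo a rule: /u/ → [uː] (rule 2); /e/ → [eː] (rule 2); /e/ → [eː] (rule 2); /i/ → [iː] (rule 2).
All other segments surface unchanged.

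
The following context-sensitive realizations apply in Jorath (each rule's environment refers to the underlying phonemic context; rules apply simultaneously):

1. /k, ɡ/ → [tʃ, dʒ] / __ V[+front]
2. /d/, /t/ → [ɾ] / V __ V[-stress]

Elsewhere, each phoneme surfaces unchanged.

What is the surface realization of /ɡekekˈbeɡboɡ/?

[dʒetʃekˈbeɡboɡ]

Rule 1 applies to /ɡ/ (word-initial: before a front vowel) → [dʒ].
/k/ meets the environment for rule 1 (before a front vowel) → [tʃ].
/k/ (between /e/ and /b/) fails the environment for rule 1, so it stays [k].
/ɡ/ — between /e/ and /b/; rule 1 does not apply here → [ɡ].
/ɡ/ (word-final) is in the target of rule 1 but the environment (before a front vowel) is not met → [ɡ].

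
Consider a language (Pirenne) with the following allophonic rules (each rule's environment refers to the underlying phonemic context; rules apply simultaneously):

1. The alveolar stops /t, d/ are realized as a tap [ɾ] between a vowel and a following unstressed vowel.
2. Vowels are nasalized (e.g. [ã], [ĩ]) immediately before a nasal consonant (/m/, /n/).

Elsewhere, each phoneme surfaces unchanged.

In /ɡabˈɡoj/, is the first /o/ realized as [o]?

/o/ (between /ɡ/ and /j/): rule 2 targets it, but not before a nasal consonant → unchanged [o].
The actual realization is [o], which matches [o].

Yes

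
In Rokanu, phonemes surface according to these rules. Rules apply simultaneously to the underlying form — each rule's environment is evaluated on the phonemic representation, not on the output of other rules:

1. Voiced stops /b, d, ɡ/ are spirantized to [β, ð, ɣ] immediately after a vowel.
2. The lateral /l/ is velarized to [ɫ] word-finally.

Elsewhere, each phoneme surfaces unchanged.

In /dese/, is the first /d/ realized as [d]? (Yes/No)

Yes

/d/ (word-initial) fails the environment for rule 1, so it stays [d].
The actual realization is [d], which matches [d].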